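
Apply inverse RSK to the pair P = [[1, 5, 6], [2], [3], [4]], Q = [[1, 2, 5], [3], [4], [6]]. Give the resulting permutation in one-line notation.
4 5 3 2 6 1

Reverse RSK: for i = n, n-1, ..., 1, locate i in Q, remove the corresponding corner cell from P, and reverse-bump its entry up through P; the value ejected from row 1 is w(i).

So w = 4 5 3 2 6 1.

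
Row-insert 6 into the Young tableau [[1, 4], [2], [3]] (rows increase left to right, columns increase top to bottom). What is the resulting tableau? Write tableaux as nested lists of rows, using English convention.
6 is larger than every entry of row 1, so it is appended to row 1. The new tableau is [[1, 4, 6], [2], [3]].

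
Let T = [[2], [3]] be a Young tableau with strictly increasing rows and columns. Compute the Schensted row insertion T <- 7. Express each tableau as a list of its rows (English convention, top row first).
7 is larger than every entry of row 1, so it is appended to row 1. The new tableau is [[2, 7], [3]].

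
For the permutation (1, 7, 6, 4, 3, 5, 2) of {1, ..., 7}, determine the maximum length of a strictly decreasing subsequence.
5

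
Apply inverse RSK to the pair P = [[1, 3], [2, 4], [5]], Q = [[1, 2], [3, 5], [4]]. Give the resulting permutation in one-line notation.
2 5 4 1 3

Reverse the RSK construction: for i from n down to 1, find the cell of Q containing i, remove the entry at that cell from P, and reverse-bump it up through P; the value ejected from row 1 is w(i).

Step i=5: Q has 5 at row 2, column 2; remove 4 from row 2 of P and reverse-bump: 4 enters row 1 and ejects 3. So w(5) = 3. P is now [[1, 4], [2], [5]].
Step i=4: Q has 4 at row 3, column 1; remove 5 from row 3 of P and reverse-bump: 5 enters row 2 and ejects 2; 2 enters row 1 and ejects 1. So w(4) = 1. P is now [[2, 4], [5]].
Step i=3: Q has 3 at row 2, column 1; remove 5 from row 2 of P and reverse-bump: 5 enters row 1 and ejects 4. So w(3) = 4. P is now [[2, 5]].
Step i=2: Q has 2 at row 1, column 2; remove that cell from P, ejecting 5. So w(2) = 5. P is now [[2]].
Step i=1: Q has 1 at row 1, column 1; remove that cell from P, ejecting 2. So w(1) = 2. P is now [].

So w = 2 5 4 1 3.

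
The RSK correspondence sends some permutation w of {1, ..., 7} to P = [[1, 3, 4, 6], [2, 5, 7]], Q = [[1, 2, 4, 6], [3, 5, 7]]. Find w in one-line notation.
2 3 1 5 4 7 6

Reverse the RSK construction: for i from n down to 1, find the cell of Q containing i, remove the entry at that cell from P, and reverse-bump it up through P; the value ejected from row 1 is w(i).

Step i=7: Q has 7 at row 2, column 3; remove 7 from row 2 of P and reverse-bump: 7 enters row 1 and ejects 6. So w(7) = 6. P is now [[1, 3, 4, 7], [2, 5]].
Step i=6: Q has 6 at row 1, column 4; remove that cell from P, ejecting 7. So w(6) = 7. P is now [[1, 3, 4], [2, 5]].
Step i=5: Q has 5 at row 2, column 2; remove 5 from row 2 of P and reverse-bump: 5 enters row 1 and ejects 4. So w(5) = 4. P is now [[1, 3, 5], [2]].
Step i=4: Q has 4 at row 1, column 3; remove that cell from P, ejecting 5. So w(4) = 5. P is now [[1, 3], [2]].
Step i=3: Q has 3 at row 2, column 1; remove 2 from row 2 of P and reverse-bump: 2 enters row 1 and ejects 1. So w(3) = 1. P is now [[2, 3]].
Step i=2: Q has 2 at row 1, column 2; remove that cell from P, ejecting 3. So w(2) = 3. P is now [[2]].
Step i=1: Q has 1 at row 1, column 1; remove that cell from P, ejecting 2. So w(1) = 2. P is now [].

So w = 2 3 1 5 4 7 6.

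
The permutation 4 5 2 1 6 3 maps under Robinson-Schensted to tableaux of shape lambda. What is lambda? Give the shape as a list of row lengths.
[3, 2, 1]

Row-insert each entry into an empty tableau.

After inserting 4: P = [[4]].
After inserting 5: P = [[4, 5]].
After inserting 2: P = [[2, 5], [4]].
After inserting 1: P = [[1, 5], [2], [4]].
After inserting 6: P = [[1, 5, 6], [2], [4]].
After inserting 3: P = [[1, 3, 6], [2, 5], [4]].

The final insertion tableau P = [[1, 3, 6], [2, 5], [4]] has shape [3, 2, 1].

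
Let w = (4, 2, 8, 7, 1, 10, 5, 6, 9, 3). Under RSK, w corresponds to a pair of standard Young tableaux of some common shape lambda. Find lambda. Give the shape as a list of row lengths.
[4, 3, 2, 1]

Row-insert each entry into an empty tableau.

After inserting 4: P = [[4]].
After inserting 2: P = [[2], [4]].
After inserting 8: P = [[2, 8], [4]].
After inserting 7: P = [[2, 7], [4, 8]].
After inserting 1: P = [[1, 7], [2, 8], [4]].
After inserting 10: P = [[1, 7, 10], [2, 8], [4]].
After inserting 5: P = [[1, 5, 10], [2, 7], [4, 8]].
After inserting 6: P = [[1, 5, 6], [2, 7, 10], [4, 8]].
After inserting 9: P = [[1, 5, 6, 9], [2, 7, 10], [4, 8]].
After inserting 3: P = [[1, 3, 6, 9], [2, 5, 10], [4, 7], [8]].

The final insertion tableau P = [[1, 3, 6, 9], [2, 5, 10], [4, 7], [8]] has shape [4, 3, 2, 1].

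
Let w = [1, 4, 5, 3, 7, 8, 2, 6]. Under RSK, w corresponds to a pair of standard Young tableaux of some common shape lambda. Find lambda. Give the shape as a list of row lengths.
[5, 2, 1]

Row-insert each entry into an empty tableau.

After inserting 1: P = [[1]].
After inserting 4: P = [[1, 4]].
After inserting 5: P = [[1, 4, 5]].
After inserting 3: P = [[1, 3, 5], [4]].
After inserting 7: P = [[1, 3, 5, 7], [4]].
After inserting 8: P = [[1, 3, 5, 7, 8], [4]].
After inserting 2: P = [[1, 2, 5, 7, 8], [3], [4]].
After inserting 6: P = [[1, 2, 5, 6, 8], [3, 7], [4]].

The final insertion tableau P = [[1, 2, 5, 6, 8], [3, 7], [4]] has shape [5, 2, 1].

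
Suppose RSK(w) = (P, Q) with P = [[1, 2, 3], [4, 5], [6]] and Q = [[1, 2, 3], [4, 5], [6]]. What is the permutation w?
1 4 6 2 5 3

Reverse the RSK construction: for i from n down to 1, find the cell of Q containing i, remove the entry at that cell from P, and reverse-bump it up through P; the value ejected from row 1 is w(i).

Step i=6: Q has 6 at row 3, column 1; remove 6 from row 3 of P and reverse-bump: 6 enters row 2 and ejects 5; 5 enters row 1 and ejects 3. So w(6) = 3. P is now [[1, 2, 5], [4, 6]].
Step i=5: Q has 5 at row 2, column 2; remove 6 from row 2 of P and reverse-bump: 6 enters row 1 and ejects 5. So w(5) = 5. P is now [[1, 2, 6], [4]].
Step i=4: Q has 4 at row 2, column 1; remove 4 from row 2 of P and reverse-bump: 4 enters row 1 and ejects 2. So w(4) = 2. P is now [[1, 4, 6]].
Step i=3: Q has 3 at row 1, column 3; remove that cell from P, ejecting 6. So w(3) = 6. P is now [[1, 4]].
Step i=2: Q has 2 at row 1, column 2; remove that cell from P, ejecting 4. So w(2) = 4. P is now [[1]].
Step i=1: Q has 1 at row 1, column 1; remove that cell from P, ejecting 1. So w(1) = 1. P is now [].

So w = 1 4 6 2 5 3.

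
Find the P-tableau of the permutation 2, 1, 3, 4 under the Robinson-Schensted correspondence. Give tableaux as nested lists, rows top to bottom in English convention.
P = [[1, 3, 4], [2]]

Insert 2: appended to row 1. P = [[2]].
Insert 1: 1 bumps 2 from row 1; 2 starts row 2. P = [[1], [2]].
Insert 3: appended to row 1. P = [[1, 3], [2]].
Insert 4: appended to row 1. P = [[1, 3, 4], [2]].

So P = [[1, 3, 4], [2]].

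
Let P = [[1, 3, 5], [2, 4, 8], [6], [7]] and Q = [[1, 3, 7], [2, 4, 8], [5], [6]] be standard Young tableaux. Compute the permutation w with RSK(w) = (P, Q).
Reverse the RSK construction: for i from n down to 1, find the cell of Q containing i, remove the entry at that cell from P, and reverse-bump it up through P; the value ejected from row 1 is w(i).

Step i=8: Q has 8 at row 2, column 3; remove 8 from row 2 of P and reverse-bump: 8 enters row 1 and ejects 5. So w(8) = 5. P is now [[1, 3, 8], [2, 4], [6], [7]].
Step i=7: Q has 7 at row 1, column 3; remove that cell from P, ejecting 8. So w(7) = 8. P is now [[1, 3], [2, 4], [6], [7]].
Step i=6: Q has 6 at row 4, column 1; remove 7 from row 4 of P and reverse-bump: 7 enters row 3 and ejects 6; 6 enters row 2 and ejects 4; 4 enters row 1 and ejects 3. So w(6) = 3. P is now [[1, 4], [2, 6], [7]].
Step i=5: Q has 5 at row 3, column 1; remove 7 from row 3 of P and reverse-bump: 7 enters row 2 and ejects 6; 6 enters row 1 and ejects 4. So w(5) = 4. P is now [[1, 6], [2, 7]].
Step i=4: Q has 4 at row 2, column 2; remove 7 from row 2 of P and reverse-bump: 7 enters row 1 and ejects 6. So w(4) = 6. P is now [[1, 7], [2]].
Step i=3: Q has 3 at row 1, column 2; remove that cell from P, ejecting 7. So w(3) = 7. P is now [[1], [2]].
Step i=2: Q has 2 at row 2, column 1; remove 2 from row 2 of P and reverse-bump: 2 enters row 1 and ejects 1. So w(2) = 1. P is now [[2]].
Step i=1: Q has 1 at row 1, column 1; remove that cell from P, ejecting 2. So w(1) = 2. P is now [].

So w = 2 1 7 6 4 3 8 5.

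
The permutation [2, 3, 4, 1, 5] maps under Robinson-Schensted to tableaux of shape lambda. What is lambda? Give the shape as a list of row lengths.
RSK row insertion gives P = [[1, 3, 4, 5], [2]], which has shape [4, 1].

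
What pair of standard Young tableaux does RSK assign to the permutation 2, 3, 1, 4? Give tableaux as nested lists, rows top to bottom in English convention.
P = [[1, 3, 4], [2]], Q = [[1, 2, 4], [3]]

Insert each entry of the permutation into P by Schensted row insertion, recording in Q the position of each new cell.

Insert 2: appended to row 1. P = [[2]].
Insert 3: appended to row 1. P = [[2, 3]].
Insert 1: 1 bumps 2 from row 1; 2 starts row 2. P = [[1, 3], [2]].
Insert 4: appended to row 1. P = [[1, 3, 4], [2]].

So P = [[1, 3, 4], [2]], Q = [[1, 2, 4], [3]].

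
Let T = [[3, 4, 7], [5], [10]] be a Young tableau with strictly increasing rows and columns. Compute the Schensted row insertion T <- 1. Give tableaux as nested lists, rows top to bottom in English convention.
[[1, 4, 7], [3], [5], [10]]

In row 1, 1 replaces 3 (the leftmost entry greater than 1); 3 is bumped to row 2. In row 2, 3 replaces 5 (the leftmost entry greater than 3); 5 is bumped to row 3. In row 3, 5 replaces 10 (the leftmost entry greater than 5); 10 is bumped to row 4. 10 starts a new row 4. The new tableau is [[1, 4, 7], [3], [5], [10]].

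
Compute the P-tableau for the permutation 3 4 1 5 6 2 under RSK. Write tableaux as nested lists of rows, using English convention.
Insert 3: appended to row 1. P = [[3]].
Insert 4: appended to row 1. P = [[3, 4]].
Insert 1: 1 bumps 3 from row 1; 3 starts row 2. P = [[1, 4], [3]].
Insert 5: appended to row 1. P = [[1, 4, 5], [3]].
Insert 6: appended to row 1. P = [[1, 4, 5, 6], [3]].
Insert 2: 2 bumps 4 from row 1; 4 appends to row 2. P = [[1, 2, 5, 6], [3, 4]].

So P = [[1, 2, 5, 6], [3, 4]].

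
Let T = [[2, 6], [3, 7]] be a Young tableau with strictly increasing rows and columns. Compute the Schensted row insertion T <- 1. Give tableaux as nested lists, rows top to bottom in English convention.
In row 1, 1 replaces 2 (the leftmost entry greater than 1); 2 is bumped to row 2. In row 2, 2 replaces 3 (the leftmost entry greater than 2); 3 is bumped to row 3. 3 starts a new row 3. The new tableau is [[1, 6], [2, 7], [3]].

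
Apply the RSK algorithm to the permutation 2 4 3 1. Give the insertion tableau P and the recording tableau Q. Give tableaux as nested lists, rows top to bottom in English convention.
Insert each entry of the permutation into P by Schensted row insertion, recording in Q the position of each new cell.

Insert 2: appended to row 1. P = [[2]].
Insert 4: appended to row 1. P = [[2, 4]].
Insert 3: 3 bumps 4 from row 1; 4 starts row 2. P = [[2, 3], [4]].
Insert 1: 1 bumps 2 from row 1; 2 bumps 4 from row 2; 4 starts row 3. P = [[1, 3], [2], [4]].

So P = [[1, 3], [2], [4]], Q = [[1, 2], [3], [4]].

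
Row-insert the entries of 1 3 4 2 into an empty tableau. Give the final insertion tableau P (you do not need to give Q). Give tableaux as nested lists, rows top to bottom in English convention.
Insert 1: appended to row 1. P = [[1]].
Insert 3: appended to row 1. P = [[1, 3]].
Insert 4: appended to row 1. P = [[1, 3, 4]].
Insert 2: 2 bumps 3 from row 1; 3 starts row 2. P = [[1, 2, 4], [3]].

So P = [[1, 2, 4], [3]].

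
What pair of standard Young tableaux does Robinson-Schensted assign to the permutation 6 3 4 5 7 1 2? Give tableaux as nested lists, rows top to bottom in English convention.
P = [[1, 2, 5, 7], [3, 4], [6]], Q = [[1, 3, 4, 5], [2, 7], [6]]

Insert each entry of the permutation into P by Schensted row insertion, recording in Q the position of each new cell.

After inserting 6: P = [[6]].
After inserting 3: P = [[3], [6]].
After inserting 4: P = [[3, 4], [6]].
After inserting 5: P = [[3, 4, 5], [6]].
After inserting 7: P = [[3, 4, 5, 7], [6]].
After inserting 1: P = [[1, 4, 5, 7], [3], [6]].
After inserting 2: P = [[1, 2, 5, 7], [3, 4], [6]].

So P = [[1, 2, 5, 7], [3, 4], [6]], Q = [[1, 3, 4, 5], [2, 7], [6]].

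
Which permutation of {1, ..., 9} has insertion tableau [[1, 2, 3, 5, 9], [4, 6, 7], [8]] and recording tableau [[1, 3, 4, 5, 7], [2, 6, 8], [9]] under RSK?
4 1 2 6 8 3 9 7 5

Reverse RSK: for i = n, n-1, ..., 1, locate i in Q, remove the corresponding corner cell from P, and reverse-bump its entry up through P; the value ejected from row 1 is w(i).

So w = 4 1 2 6 8 3 9 7 5.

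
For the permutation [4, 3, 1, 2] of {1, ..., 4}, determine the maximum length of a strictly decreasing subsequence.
3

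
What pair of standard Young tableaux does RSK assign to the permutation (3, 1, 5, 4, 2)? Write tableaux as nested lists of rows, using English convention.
P = [[1, 2], [3, 4], [5]], Q = [[1, 3], [2, 4], [5]]

Insert each entry of the permutation into P by Schensted row insertion, recording in Q the position of each new cell.

Insert 3: appended to row 1. P = [[3]].
Insert 1: 1 bumps 3 from row 1; 3 starts row 2. P = [[1], [3]].
Insert 5: appended to row 1. P = [[1, 5], [3]].
Insert 4: 4 bumps 5 from row 1; 5 appends to row 2. P = [[1, 4], [3, 5]].
Insert 2: 2 bumps 4 from row 1; 4 bumps 5 from row 2; 5 starts row 3. P = [[1, 2], [3, 4], [5]].

So P = [[1, 2], [3, 4], [5]], Q = [[1, 3], [2, 4], [5]].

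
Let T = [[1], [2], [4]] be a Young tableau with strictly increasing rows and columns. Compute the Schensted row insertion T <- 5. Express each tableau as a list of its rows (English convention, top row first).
5 is larger than every entry of row 1, so it is appended to row 1. The new tableau is [[1, 5], [2], [4]].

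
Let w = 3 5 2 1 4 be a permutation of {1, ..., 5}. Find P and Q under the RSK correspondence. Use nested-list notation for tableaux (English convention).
Insert each entry of the permutation into P by Schensted row insertion, recording in Q the position of each new cell.

Insert 3: appended to row 1. P = [[3]], Q = [[1]].
Insert 5: appended to row 1. P = [[3, 5]], Q = [[1, 2]].
Insert 2: 2 bumps 3 from row 1; 3 starts row 2. P = [[2, 5], [3]], Q = [[1, 2], [3]].
Insert 1: 1 bumps 2 from row 1; 2 bumps 3 from row 2; 3 starts row 3. P = [[1, 5], [2], [3]], Q = [[1, 2], [3], [4]].
Insert 4: 4 bumps 5 from row 1; 5 appends to row 2. P = [[1, 4], [2, 5], [3]], Q = [[1, 2], [3, 5], [4]].

So P = [[1, 4], [2, 5], [3]], Q = [[1, 2], [3, 5], [4]].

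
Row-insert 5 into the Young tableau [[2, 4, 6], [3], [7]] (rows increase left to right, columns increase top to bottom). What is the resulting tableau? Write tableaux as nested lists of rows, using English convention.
[[2, 4, 5], [3, 6], [7]]

In row 1, 5 replaces 6 (the leftmost entry greater than 5); 6 is bumped to row 2. 6 is appended to row 2. The new tableau is [[2, 4, 5], [3, 6], [7]].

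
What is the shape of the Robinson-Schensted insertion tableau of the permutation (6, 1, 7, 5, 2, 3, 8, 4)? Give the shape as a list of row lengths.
[4, 3, 1]

Row-insert each entry into an empty tableau.

After inserting 6: P = [[6]].
After inserting 1: P = [[1], [6]].
After inserting 7: P = [[1, 7], [6]].
After inserting 5: P = [[1, 5], [6, 7]].
After inserting 2: P = [[1, 2], [5, 7], [6]].
After inserting 3: P = [[1, 2, 3], [5, 7], [6]].
After inserting 8: P = [[1, 2, 3, 8], [5, 7], [6]].
After inserting 4: P = [[1, 2, 3, 4], [5, 7, 8], [6]].

The final insertion tableau P = [[1, 2, 3, 4], [5, 7, 8], [6]] has shape [4, 3, 1].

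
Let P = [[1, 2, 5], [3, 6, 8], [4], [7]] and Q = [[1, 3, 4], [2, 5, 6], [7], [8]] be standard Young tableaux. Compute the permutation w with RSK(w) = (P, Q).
4 1 7 8 3 6 5 2

Reverse the RSK construction: for i from n down to 1, find the cell of Q containing i, remove the entry at that cell from P, and reverse-bump it up through P; the value ejected from row 1 is w(i).

Step i=8: Q has 8 at row 4, column 1; remove 7 from row 4 of P and reverse-bump: 7 enters row 3 and ejects 4; 4 enters row 2 and ejects 3; 3 enters row 1 and ejects 2. So w(8) = 2. P is now [[1, 3, 5], [4, 6, 8], [7]].
Step i=7: Q has 7 at row 3, column 1; remove 7 from row 3 of P and reverse-bump: 7 enters row 2 and ejects 6; 6 enters row 1 and ejects 5. So w(7) = 5. P is now [[1, 3, 6], [4, 7, 8]].
Step i=6: Q has 6 at row 2, column 3; remove 8 from row 2 of P and reverse-bump: 8 enters row 1 and ejects 6. So w(6) = 6. P is now [[1, 3, 8], [4, 7]].
Step i=5: Q has 5 at row 2, column 2; remove 7 from row 2 of P and reverse-bump: 7 enters row 1 and ejects 3. So w(5) = 3. P is now [[1, 7, 8], [4]].
Step i=4: Q has 4 at row 1, column 3; remove that cell from P, ejecting 8. So w(4) = 8. P is now [[1, 7], [4]].
Step i=3: Q has 3 at row 1, column 2; remove that cell from P, ejecting 7. So w(3) = 7. P is now [[1], [4]].
Step i=2: Q has 2 at row 2, column 1; remove 4 from row 2 of P and reverse-bump: 4 enters row 1 and ejects 1. So w(2) = 1. P is now [[4]].
Step i=1: Q has 1 at row 1, column 1; remove that cell from P, ejecting 4. So w(1) = 4. P is now [].

So w = 4 1 7 8 3 6 5 2.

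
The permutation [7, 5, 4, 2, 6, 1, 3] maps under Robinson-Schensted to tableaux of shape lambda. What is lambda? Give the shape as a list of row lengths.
[2, 2, 1, 1, 1]

Row-insert each entry into an empty tableau.

After inserting 7: P = [[7]].
After inserting 5: P = [[5], [7]].
After inserting 4: P = [[4], [5], [7]].
After inserting 2: P = [[2], [4], [5], [7]].
After inserting 6: P = [[2, 6], [4], [5], [7]].
After inserting 1: P = [[1, 6], [2], [4], [5], [7]].
After inserting 3: P = [[1, 3], [2, 6], [4], [5], [7]].

The final insertion tableau P = [[1, 3], [2, 6], [4], [5], [7]] has shape [2, 2, 1, 1, 1].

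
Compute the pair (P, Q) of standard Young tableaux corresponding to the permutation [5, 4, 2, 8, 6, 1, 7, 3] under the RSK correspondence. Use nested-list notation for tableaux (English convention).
Insert each entry of the permutation into P by Schensted row insertion, recording in Q the position of each new cell.

After inserting 5: P = [[5]].
After inserting 4: P = [[4], [5]].
After inserting 2: P = [[2], [4], [5]].
After inserting 8: P = [[2, 8], [4], [5]].
After inserting 6: P = [[2, 6], [4, 8], [5]].
After inserting 1: P = [[1, 6], [2, 8], [4], [5]].
After inserting 7: P = [[1, 6, 7], [2, 8], [4], [5]].
After inserting 3: P = [[1, 3, 7], [2, 6], [4, 8], [5]].

So P = [[1, 3, 7], [2, 6], [4, 8], [5]], Q = [[1, 4, 7], [2, 5], [3, 8], [6]].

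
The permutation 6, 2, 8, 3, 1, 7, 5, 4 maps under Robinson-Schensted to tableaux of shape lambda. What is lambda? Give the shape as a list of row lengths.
RSK row insertion gives P = [[1, 3, 4], [2, 5], [6, 7], [8]], which has shape [3, 2, 2, 1].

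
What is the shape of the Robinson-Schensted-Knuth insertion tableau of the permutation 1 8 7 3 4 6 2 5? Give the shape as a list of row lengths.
[4, 2, 1, 1]

Row-insert each entry into an empty tableau.

After inserting 1: P = [[1]].
After inserting 8: P = [[1, 8]].
After inserting 7: P = [[1, 7], [8]].
After inserting 3: P = [[1, 3], [7], [8]].
After inserting 4: P = [[1, 3, 4], [7], [8]].
After inserting 6: P = [[1, 3, 4, 6], [7], [8]].
After inserting 2: P = [[1, 2, 4, 6], [3], [7], [8]].
After inserting 5: P = [[1, 2, 4, 5], [3, 6], [7], [8]].

The final insertion tableau P = [[1, 2, 4, 5], [3, 6], [7], [8]] has shape [4, 2, 1, 1].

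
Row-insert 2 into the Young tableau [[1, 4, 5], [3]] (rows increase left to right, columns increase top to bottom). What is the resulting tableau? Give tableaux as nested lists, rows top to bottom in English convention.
In row 1, 2 replaces 4 (the leftmost entry greater than 2); 4 is bumped to row 2. 4 is appended to row 2. The new tableau is [[1, 2, 5], [3, 4]].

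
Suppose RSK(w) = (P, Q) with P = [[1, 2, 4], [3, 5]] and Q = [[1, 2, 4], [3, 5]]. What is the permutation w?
Reverse the RSK construction: for i from n down to 1, find the cell of Q containing i, remove the entry at that cell from P, and reverse-bump it up through P; the value ejected from row 1 is w(i).

Step i=5: Q has 5 at row 2, column 2; remove 5 from row 2 of P and reverse-bump: 5 enters row 1 and ejects 4. So w(5) = 4. P is now [[1, 2, 5], [3]].
Step i=4: Q has 4 at row 1, column 3; remove that cell from P, ejecting 5. So w(4) = 5. P is now [[1, 2], [3]].
Step i=3: Q has 3 at row 2, column 1; remove 3 from row 2 of P and reverse-bump: 3 enters row 1 and ejects 2. So w(3) = 2. P is now [[1, 3]].
Step i=2: Q has 2 at row 1, column 2; remove that cell from P, ejecting 3. So w(2) = 3. P is now [[1]].
Step i=1: Q has 1 at row 1, column 1; remove that cell from P, ejecting 1. So w(1) = 1. P is now [].

So w = 1 3 2 5 4.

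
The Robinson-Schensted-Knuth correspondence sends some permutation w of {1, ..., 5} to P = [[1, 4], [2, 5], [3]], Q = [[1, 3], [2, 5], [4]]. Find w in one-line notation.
Reverse the RSK construction: for i from n down to 1, find the cell of Q containing i, remove the entry at that cell from P, and reverse-bump it up through P; the value ejected from row 1 is w(i).

Step i=5: Q has 5 at row 2, column 2; remove 5 from row 2 of P and reverse-bump: 5 enters row 1 and ejects 4. So w(5) = 4. P is now [[1, 5], [2], [3]].
Step i=4: Q has 4 at row 3, column 1; remove 3 from row 3 of P and reverse-bump: 3 enters row 2 and ejects 2; 2 enters row 1 and ejects 1. So w(4) = 1. P is now [[2, 5], [3]].
Step i=3: Q has 3 at row 1, column 2; remove that cell from P, ejecting 5. So w(3) = 5. P is now [[2], [3]].
Step i=2: Q has 2 at row 2, column 1; remove 3 from row 2 of P and reverse-bump: 3 enters row 1 and ejects 2. So w(2) = 2. P is now [[3]].
Step i=1: Q has 1 at row 1, column 1; remove that cell from P, ejecting 3. So w(1) = 3. P is now [].

So w = 3 2 5 1 4.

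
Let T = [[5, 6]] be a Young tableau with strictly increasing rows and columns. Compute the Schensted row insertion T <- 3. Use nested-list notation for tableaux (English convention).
In row 1, 3 replaces 5 (the leftmost entry greater than 3); 5 is bumped to row 2. 5 starts a new row 2. The new tableau is [[3, 6], [5]].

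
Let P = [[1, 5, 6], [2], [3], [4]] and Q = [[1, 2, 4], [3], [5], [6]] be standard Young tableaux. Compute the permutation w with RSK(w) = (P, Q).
4 5 3 6 2 1

Reverse the RSK construction: for i from n down to 1, find the cell of Q containing i, remove the entry at that cell from P, and reverse-bump it up through P; the value ejected from row 1 is w(i).

Step i=6: Q has 6 at row 4, column 1; remove 4 from row 4 of P and reverse-bump: 4 enters row 3 and ejects 3; 3 enters row 2 and ejects 2; 2 enters row 1 and ejects 1. So w(6) = 1. P is now [[2, 5, 6], [3], [4]].
Step i=5: Q has 5 at row 3, column 1; remove 4 from row 3 of P and reverse-bump: 4 enters row 2 and ejects 3; 3 enters row 1 and ejects 2. So w(5) = 2. P is now [[3, 5, 6], [4]].
Step i=4: Q has 4 at row 1, column 3; remove that cell from P, ejecting 6. So w(4) = 6. P is now [[3, 5], [4]].
Step i=3: Q has 3 at row 2, column 1; remove 4 from row 2 of P and reverse-bump: 4 enters row 1 and ejects 3. So w(3) = 3. P is now [[4, 5]].
Step i=2: Q has 2 at row 1, column 2; remove that cell from P, ejecting 5. So w(2) = 5. P is now [[4]].
Step i=1: Q has 1 at row 1, column 1; remove that cell from P, ejecting 4. So w(1) = 4. P is now [].

So w = 4 5 3 6 2 1.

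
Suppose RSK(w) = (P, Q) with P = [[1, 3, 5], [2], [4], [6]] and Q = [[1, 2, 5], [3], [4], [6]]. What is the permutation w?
2 6 4 3 5 1

Reverse the RSK construction: for i from n down to 1, find the cell of Q containing i, remove the entry at that cell from P, and reverse-bump it up through P; the value ejected from row 1 is w(i).

Step i=6: Q has 6 at row 4, column 1; remove 6 from row 4 of P and reverse-bump: 6 enters row 3 and ejects 4; 4 enters row 2 and ejects 2; 2 enters row 1 and ejects 1. So w(6) = 1. P is now [[2, 3, 5], [4], [6]].
Step i=5: Q has 5 at row 1, column 3; remove that cell from P, ejecting 5. So w(5) = 5. P is now [[2, 3], [4], [6]].
Step i=4: Q has 4 at row 3, column 1; remove 6 from row 3 of P and reverse-bump: 6 enters row 2 and ejects 4; 4 enters row 1 and ejects 3. So w(4) = 3. P is now [[2, 4], [6]].
Step i=3: Q has 3 at row 2, column 1; remove 6 from row 2 of P and reverse-bump: 6 enters row 1 and ejects 4. So w(3) = 4. P is now [[2, 6]].
Step i=2: Q has 2 at row 1, column 2; remove that cell from P, ejecting 6. So w(2) = 6. P is now [[2]].
Step i=1: Q has 1 at row 1, column 1; remove that cell from P, ejecting 2. So w(1) = 2. P is now [].

So w = 2 6 4 3 5 1.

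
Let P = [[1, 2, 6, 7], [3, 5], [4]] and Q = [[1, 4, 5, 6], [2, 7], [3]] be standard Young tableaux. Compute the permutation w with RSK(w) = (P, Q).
4 3 1 5 6 7 2

Reverse the RSK construction: for i from n down to 1, find the cell of Q containing i, remove the entry at that cell from P, and reverse-bump it up through P; the value ejected from row 1 is w(i).

Step i=7: Q has 7 at row 2, column 2; remove 5 from row 2 of P and reverse-bump: 5 enters row 1 and ejects 2. So w(7) = 2. P is now [[1, 5, 6, 7], [3], [4]].
Step i=6: Q has 6 at row 1, column 4; remove that cell from P, ejecting 7. So w(6) = 7. P is now [[1, 5, 6], [3], [4]].
Step i=5: Q has 5 at row 1, column 3; remove that cell from P, ejecting 6. So w(5) = 6. P is now [[1, 5], [3], [4]].
Step i=4: Q has 4 at row 1, column 2; remove that cell from P, ejecting 5. So w(4) = 5. P is now [[1], [3], [4]].
Step i=3: Q has 3 at row 3, column 1; remove 4 from row 3 of P and reverse-bump: 4 enters row 2 and ejects 3; 3 enters row 1 and ejects 1. So w(3) = 1. P is now [[3], [4]].
Step i=2: Q has 2 at row 2, column 1; remove 4 from row 2 of P and reverse-bump: 4 enters row 1 and ejects 3. So w(2) = 3. P is now [[4]].
Step i=1: Q has 1 at row 1, column 1; remove that cell from P, ejecting 4. So w(1) = 4. P is now [].

So w = 4 3 1 5 6 7 2.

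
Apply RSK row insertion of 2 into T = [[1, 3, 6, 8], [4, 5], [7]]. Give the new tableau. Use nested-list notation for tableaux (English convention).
[[1, 2, 6, 8], [3, 5], [4], [7]]

In row 1, 2 replaces 3 (the leftmost entry greater than 2); 3 is bumped to row 2. In row 2, 3 replaces 4 (the leftmost entry greater than 3); 4 is bumped to row 3. In row 3, 4 replaces 7 (the leftmost entry greater than 4); 7 is bumped to row 4. 7 starts a new row 4. The new tableau is [[1, 2, 6, 8], [3, 5], [4], [7]].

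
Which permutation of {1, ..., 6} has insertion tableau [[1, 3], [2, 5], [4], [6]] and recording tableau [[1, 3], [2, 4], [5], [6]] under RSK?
Reverse the RSK construction: for i from n down to 1, find the cell of Q containing i, remove the entry at that cell from P, and reverse-bump it up through P; the value ejected from row 1 is w(i).

Step i=6: Q has 6 at row 4, column 1; remove 6 from row 4 of P and reverse-bump: 6 enters row 3 and ejects 4; 4 enters row 2 and ejects 2; 2 enters row 1 and ejects 1. So w(6) = 1. P is now [[2, 3], [4, 5], [6]].
Step i=5: Q has 5 at row 3, column 1; remove 6 from row 3 of P and reverse-bump: 6 enters row 2 and ejects 5; 5 enters row 1 and ejects 3. So w(5) = 3. P is now [[2, 5], [4, 6]].
Step i=4: Q has 4 at row 2, column 2; remove 6 from row 2 of P and reverse-bump: 6 enters row 1 and ejects 5. So w(4) = 5. P is now [[2, 6], [4]].
Step i=3: Q has 3 at row 1, column 2; remove that cell from P, ejecting 6. So w(3) = 6. P is now [[2], [4]].
Step i=2: Q has 2 at row 2, column 1; remove 4 from row 2 of P and reverse-bump: 4 enters row 1 and ejects 2. So w(2) = 2. P is now [[4]].
Step i=1: Q has 1 at row 1, column 1; remove that cell from P, ejecting 4. So w(1) = 4. P is now [].

So w = 4 2 6 5 3 1.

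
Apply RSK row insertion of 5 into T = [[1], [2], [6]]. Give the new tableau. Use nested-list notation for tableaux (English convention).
5 is larger than every entry of row 1, so it is appended to row 1. The new tableau is [[1, 5], [2], [6]].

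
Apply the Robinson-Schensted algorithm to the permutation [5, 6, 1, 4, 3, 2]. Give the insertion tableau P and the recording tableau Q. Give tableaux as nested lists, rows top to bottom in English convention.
Insert each entry of the permutation into P by Schensted row insertion, recording in Q the position of each new cell.

After inserting 5: P = [[5]].
After inserting 6: P = [[5, 6]].
After inserting 1: P = [[1, 6], [5]].
After inserting 4: P = [[1, 4], [5, 6]].
After inserting 3: P = [[1, 3], [4, 6], [5]].
After inserting 2: P = [[1, 2], [3, 6], [4], [5]].

So P = [[1, 2], [3, 6], [4], [5]], Q = [[1, 2], [3, 4], [5], [6]].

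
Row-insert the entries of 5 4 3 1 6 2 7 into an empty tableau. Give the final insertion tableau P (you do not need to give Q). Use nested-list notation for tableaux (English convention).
Insert 5: appended to row 1. P = [[5]].
Insert 4: 4 bumps 5 from row 1; 5 starts row 2. P = [[4], [5]].
Insert 3: 3 bumps 4 from row 1; 4 bumps 5 from row 2; 5 starts row 3. P = [[3], [4], [5]].
Insert 1: 1 bumps 3 from row 1; 3 bumps 4 from row 2; 4 bumps 5 from row 3; 5 starts row 4. P = [[1], [3], [4], [5]].
Insert 6: appended to row 1. P = [[1, 6], [3], [4], [5]].
Insert 2: 2 bumps 6 from row 1; 6 appends to row 2. P = [[1, 2], [3, 6], [4], [5]].
Insert 7: appended to row 1. P = [[1, 2, 7], [3, 6], [4], [5]].

So P = [[1, 2, 7], [3, 6], [4], [5]].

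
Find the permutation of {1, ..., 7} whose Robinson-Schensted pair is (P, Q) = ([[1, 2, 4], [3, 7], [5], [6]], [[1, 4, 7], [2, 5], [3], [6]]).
Reverse the RSK construction: for i from n down to 1, find the cell of Q containing i, remove the entry at that cell from P, and reverse-bump it up through P; the value ejected from row 1 is w(i).

Step i=7: Q has 7 at row 1, column 3; remove that cell from P, ejecting 4. So w(7) = 4. P is now [[1, 2], [3, 7], [5], [6]].
Step i=6: Q has 6 at row 4, column 1; remove 6 from row 4 of P and reverse-bump: 6 enters row 3 and ejects 5; 5 enters row 2 and ejects 3; 3 enters row 1 and ejects 2. So w(6) = 2. P is now [[1, 3], [5, 7], [6]].
Step i=5: Q has 5 at row 2, column 2; remove 7 from row 2 of P and reverse-bump: 7 enters row 1 and ejects 3. So w(5) = 3. P is now [[1, 7], [5], [6]].
Step i=4: Q has 4 at row 1, column 2; remove that cell from P, ejecting 7. So w(4) = 7. P is now [[1], [5], [6]].
Step i=3: Q has 3 at row 3, column 1; remove 6 from row 3 of P and reverse-bump: 6 enters row 2 and ejects 5; 5 enters row 1 and ejects 1. So w(3) = 1. P is now [[5], [6]].
Step i=2: Q has 2 at row 2, column 1; remove 6 from row 2 of P and reverse-bump: 6 enters row 1 and ejects 5. So w(2) = 5. P is now [[6]].
Step i=1: Q has 1 at row 1, column 1; remove that cell from P, ejecting 6. So w(1) = 6. P is now [].

So w = 6 5 1 7 3 2 4.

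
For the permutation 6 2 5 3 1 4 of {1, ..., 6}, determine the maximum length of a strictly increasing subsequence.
3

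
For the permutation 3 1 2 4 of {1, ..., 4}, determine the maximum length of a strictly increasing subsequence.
3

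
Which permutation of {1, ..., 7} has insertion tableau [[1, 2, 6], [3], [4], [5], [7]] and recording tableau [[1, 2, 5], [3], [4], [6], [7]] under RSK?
1 7 5 4 6 3 2

Reverse RSK: for i = n, n-1, ..., 1, locate i in Q, remove the corresponding corner cell from P, and reverse-bump its entry up through P; the value ejected from row 1 is w(i).

So w = 1 7 5 4 6 3 2.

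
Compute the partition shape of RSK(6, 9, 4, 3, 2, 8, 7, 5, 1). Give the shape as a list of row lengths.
[2, 2, 2, 2, 1]

RSK row insertion gives P = [[1, 5], [2, 7], [3, 8], [4, 9], [6]], which has shape [2, 2, 2, 2, 1].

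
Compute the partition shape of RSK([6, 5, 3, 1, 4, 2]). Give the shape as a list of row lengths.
Row-insert each entry into an empty tableau.

After inserting 6: P = [[6]].
After inserting 5: P = [[5], [6]].
After inserting 3: P = [[3], [5], [6]].
After inserting 1: P = [[1], [3], [5], [6]].
After inserting 4: P = [[1, 4], [3], [5], [6]].
After inserting 2: P = [[1, 2], [3, 4], [5], [6]].

The final insertion tableau P = [[1, 2], [3, 4], [5], [6]] has shape [2, 2, 1, 1].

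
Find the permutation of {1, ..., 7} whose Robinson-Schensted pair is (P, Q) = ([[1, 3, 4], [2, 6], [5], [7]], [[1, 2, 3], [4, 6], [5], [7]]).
Reverse RSK: for i = n, n-1, ..., 1, locate i in Q, remove the corresponding corner cell from P, and reverse-bump its entry up through P; the value ejected from row 1 is w(i).

So w = 2 5 7 6 3 4 1.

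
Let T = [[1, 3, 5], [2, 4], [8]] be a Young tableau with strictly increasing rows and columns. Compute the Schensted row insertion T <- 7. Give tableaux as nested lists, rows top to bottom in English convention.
7 is larger than every entry of row 1, so it is appended to row 1. The new tableau is [[1, 3, 5, 7], [2, 4], [8]].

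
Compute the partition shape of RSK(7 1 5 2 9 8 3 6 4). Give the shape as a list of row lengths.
[4, 2, 2, 1]

RSK row insertion gives P = [[1, 2, 3, 4], [5, 6], [7, 8], [9]], which has shape [4, 2, 2, 1].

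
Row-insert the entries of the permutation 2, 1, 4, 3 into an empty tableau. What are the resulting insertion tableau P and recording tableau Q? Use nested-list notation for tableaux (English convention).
P = [[1, 3], [2, 4]], Q = [[1, 3], [2, 4]]

Insert each entry of the permutation into P by Schensted row insertion, recording in Q the position of each new cell.

Insert 2: appended to row 1. P = [[2]], Q = [[1]].
Insert 1: 1 bumps 2 from row 1; 2 starts row 2. P = [[1], [2]], Q = [[1], [2]].
Insert 4: appended to row 1. P = [[1, 4], [2]], Q = [[1, 3], [2]].
Insert 3: 3 bumps 4 from row 1; 4 appends to row 2. P = [[1, 3], [2, 4]], Q = [[1, 3], [2, 4]].

So P = [[1, 3], [2, 4]], Q = [[1, 3], [2, 4]].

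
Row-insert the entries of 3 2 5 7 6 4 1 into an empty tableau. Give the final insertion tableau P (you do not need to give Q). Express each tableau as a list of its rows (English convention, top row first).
P = [[1, 4, 6], [2, 5], [3], [7]]

Insert 3: appended to row 1. P = [[3]].
Insert 2: 2 bumps 3 from row 1; 3 starts row 2. P = [[2], [3]].
Insert 5: appended to row 1. P = [[2, 5], [3]].
Insert 7: appended to row 1. P = [[2, 5, 7], [3]].
Insert 6: 6 bumps 7 from row 1; 7 appends to row 2. P = [[2, 5, 6], [3, 7]].
Insert 4: 4 bumps 5 from row 1; 5 bumps 7 from row 2; 7 starts row 3. P = [[2, 4, 6], [3, 5], [7]].
Insert 1: 1 bumps 2 from row 1; 2 bumps 3 from row 2; 3 bumps 7 from row 3; 7 starts row 4. P = [[1, 4, 6], [2, 5], [3], [7]].

So P = [[1, 4, 6], [2, 5], [3], [7]].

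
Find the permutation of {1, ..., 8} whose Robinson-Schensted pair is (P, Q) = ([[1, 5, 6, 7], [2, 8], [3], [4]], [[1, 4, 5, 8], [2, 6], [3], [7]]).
4 3 2 5 8 6 1 7

Reverse the RSK construction: for i from n down to 1, find the cell of Q containing i, remove the entry at that cell from P, and reverse-bump it up through P; the value ejected from row 1 is w(i).

Step i=8: Q has 8 at row 1, column 4; remove that cell from P, ejecting 7. So w(8) = 7. P is now [[1, 5, 6], [2, 8], [3], [4]].
Step i=7: Q has 7 at row 4, column 1; remove 4 from row 4 of P and reverse-bump: 4 enters row 3 and ejects 3; 3 enters row 2 and ejects 2; 2 enters row 1 and ejects 1. So w(7) = 1. P is now [[2, 5, 6], [3, 8], [4]].
Step i=6: Q has 6 at row 2, column 2; remove 8 from row 2 of P and reverse-bump: 8 enters row 1 and ejects 6. So w(6) = 6. P is now [[2, 5, 8], [3], [4]].
Step i=5: Q has 5 at row 1, column 3; remove that cell from P, ejecting 8. So w(5) = 8. P is now [[2, 5], [3], [4]].
Step i=4: Q has 4 at row 1, column 2; remove that cell from P, ejecting 5. So w(4) = 5. P is now [[2], [3], [4]].
Step i=3: Q has 3 at row 3, column 1; remove 4 from row 3 of P and reverse-bump: 4 enters row 2 and ejects 3; 3 enters row 1 and ejects 2. So w(3) = 2. P is now [[3], [4]].
Step i=2: Q has 2 at row 2, column 1; remove 4 from row 2 of P and reverse-bump: 4 enters row 1 and ejects 3. So w(2) = 3. P is now [[4]].
Step i=1: Q has 1 at row 1, column 1; remove that cell from P, ejecting 4. So w(1) = 4. P is now [].

So w = 4 3 2 5 8 6 1 7.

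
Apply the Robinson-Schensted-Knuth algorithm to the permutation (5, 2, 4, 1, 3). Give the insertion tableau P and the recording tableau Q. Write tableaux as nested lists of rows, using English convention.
Insert each entry of the permutation into P by Schensted row insertion, recording in Q the position of each new cell.

Insert 5: appended to row 1. P = [[5]], Q = [[1]].
Insert 2: 2 bumps 5 from row 1; 5 starts row 2. P = [[2], [5]], Q = [[1], [2]].
Insert 4: appended to row 1. P = [[2, 4], [5]], Q = [[1, 3], [2]].
Insert 1: 1 bumps 2 from row 1; 2 bumps 5 from row 2; 5 starts row 3. P = [[1, 4], [2], [5]], Q = [[1, 3], [2], [4]].
Insert 3: 3 bumps 4 from row 1; 4 appends to row 2. P = [[1, 3], [2, 4], [5]], Q = [[1, 3], [2, 5], [4]].

So P = [[1, 3], [2, 4], [5]], Q = [[1, 3], [2, 5], [4]].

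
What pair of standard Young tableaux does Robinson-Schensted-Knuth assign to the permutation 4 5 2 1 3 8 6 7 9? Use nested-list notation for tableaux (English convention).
Insert each entry of the permutation into P by Schensted row insertion, recording in Q the position of each new cell.

After inserting 4: P = [[4]].
After inserting 5: P = [[4, 5]].
After inserting 2: P = [[2, 5], [4]].
After inserting 1: P = [[1, 5], [2], [4]].
After inserting 3: P = [[1, 3], [2, 5], [4]].
After inserting 8: P = [[1, 3, 8], [2, 5], [4]].
After inserting 6: P = [[1, 3, 6], [2, 5, 8], [4]].
After inserting 7: P = [[1, 3, 6, 7], [2, 5, 8], [4]].
After inserting 9: P = [[1, 3, 6, 7, 9], [2, 5, 8], [4]].

So P = [[1, 3, 6, 7, 9], [2, 5, 8], [4]], Q = [[1, 2, 6, 8, 9], [3, 5, 7], [4]].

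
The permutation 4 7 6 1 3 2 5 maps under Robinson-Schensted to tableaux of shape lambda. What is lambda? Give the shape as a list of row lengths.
[3, 2, 1, 1]

Row-insert each entry into an empty tableau.

After inserting 4: P = [[4]].
After inserting 7: P = [[4, 7]].
After inserting 6: P = [[4, 6], [7]].
After inserting 1: P = [[1, 6], [4], [7]].
After inserting 3: P = [[1, 3], [4, 6], [7]].
After inserting 2: P = [[1, 2], [3, 6], [4], [7]].
After inserting 5: P = [[1, 2, 5], [3, 6], [4], [7]].

The final insertion tableau P = [[1, 2, 5], [3, 6], [4], [7]] has shape [3, 2, 1, 1].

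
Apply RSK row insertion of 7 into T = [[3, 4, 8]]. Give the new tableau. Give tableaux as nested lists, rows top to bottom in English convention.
[[3, 4, 7], [8]]

In row 1, 7 replaces 8 (the leftmost entry greater than 7); 8 is bumped to row 2. 8 starts a new row 2. The new tableau is [[3, 4, 7], [8]].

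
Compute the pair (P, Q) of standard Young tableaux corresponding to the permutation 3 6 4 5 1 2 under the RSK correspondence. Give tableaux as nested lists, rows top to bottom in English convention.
Insert each entry of the permutation into P by Schensted row insertion, recording in Q the position of each new cell.

Insert 3: appended to row 1. P = [[3]].
Insert 6: appended to row 1. P = [[3, 6]].
Insert 4: 4 bumps 6 from row 1; 6 starts row 2. P = [[3, 4], [6]].
Insert 5: appended to row 1. P = [[3, 4, 5], [6]].
Insert 1: 1 bumps 3 from row 1; 3 bumps 6 from row 2; 6 starts row 3. P = [[1, 4, 5], [3], [6]].
Insert 2: 2 bumps 4 from row 1; 4 appends to row 2. P = [[1, 2, 5], [3, 4], [6]].

So P = [[1, 2, 5], [3, 4], [6]], Q = [[1, 2, 4], [3, 6], [5]].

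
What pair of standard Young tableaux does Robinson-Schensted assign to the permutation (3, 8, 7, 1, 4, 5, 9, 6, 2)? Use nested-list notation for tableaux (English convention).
P = [[1, 2, 5, 6], [3, 4, 9], [7], [8]], Q = [[1, 2, 6, 7], [3, 5, 8], [4], [9]]

Insert each entry of the permutation into P by Schensted row insertion, recording in Q the position of each new cell.

Insert 3: appended to row 1. P = [[3]].
Insert 8: appended to row 1. P = [[3, 8]].
Insert 7: 7 bumps 8 from row 1; 8 starts row 2. P = [[3, 7], [8]].
Insert 1: 1 bumps 3 from row 1; 3 bumps 8 from row 2; 8 starts row 3. P = [[1, 7], [3], [8]].
Insert 4: 4 bumps 7 from row 1; 7 appends to row 2. P = [[1, 4], [3, 7], [8]].
Insert 5: appended to row 1. P = [[1, 4, 5], [3, 7], [8]].
Insert 9: appended to row 1. P = [[1, 4, 5, 9], [3, 7], [8]].
Insert 6: 6 bumps 9 from row 1; 9 appends to row 2. P = [[1, 4, 5, 6], [3, 7, 9], [8]].
Insert 2: 2 bumps 4 from row 1; 4 bumps 7 from row 2; 7 bumps 8 from row 3; 8 starts row 4. P = [[1, 2, 5, 6], [3, 4, 9], [7], [8]].

So P = [[1, 2, 5, 6], [3, 4, 9], [7], [8]], Q = [[1, 2, 6, 7], [3, 5, 8], [4], [9]].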